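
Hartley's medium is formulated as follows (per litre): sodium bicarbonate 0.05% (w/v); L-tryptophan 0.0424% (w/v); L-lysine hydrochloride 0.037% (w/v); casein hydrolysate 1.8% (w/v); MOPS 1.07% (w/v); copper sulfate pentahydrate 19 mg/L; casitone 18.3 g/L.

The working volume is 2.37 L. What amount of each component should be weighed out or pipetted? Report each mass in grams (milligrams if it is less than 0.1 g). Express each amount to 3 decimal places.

sodium bicarbonate 1.185 g; L-tryptophan 1.005 g; L-lysine hydrochloride 0.877 g; casein hydrolysate 42.660 g; MOPS 25.359 g; copper sulfate pentahydrate 45.030 mg; casitone 43.371 g

Working volume: 2.37 L.
sodium bicarbonate: 0.05% w/v = 0.5 g/L → 0.5 × 2.37 L = 1.185 g
L-tryptophan: 0.0424 g per 100 mL × 2370 mL ÷ 100 = 1.005 g
L-lysine hydrochloride: 0.037 g per 100 mL × 2370 mL ÷ 100 = 0.877 g
casein hydrolysate: 1.8% w/v = 18 g/L → 18 × 2.37 L = 42.660 g
MOPS: 1.07% w/v = 10.7 g/L → 10.7 × 2.37 L = 25.359 g
copper sulfate pentahydrate: 19 mg/L × 2.37 L = 45.030 mg
casitone: 18.3 g/L × 2.37 L = 43.371 g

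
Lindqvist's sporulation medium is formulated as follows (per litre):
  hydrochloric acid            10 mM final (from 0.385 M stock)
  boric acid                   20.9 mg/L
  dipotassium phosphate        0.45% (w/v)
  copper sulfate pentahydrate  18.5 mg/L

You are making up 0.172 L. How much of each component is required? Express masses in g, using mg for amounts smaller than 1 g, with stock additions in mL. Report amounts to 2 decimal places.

Scale factor relative to 1 L: 0.172.
hydrochloric acid: V = C2·V2/C1 = 10 mM × 172 mL ÷ 385 mM = 4.47 mL
boric acid: 20.9 mg/L × 0.172 L = 3.59 mg
dipotassium phosphate: 0.45% w/v = 4.5 g/L → 4.5 × 0.172 L = 0.774 g = 774.00 mg
copper sulfate pentahydrate: 18.5 mg/L × 0.172 L = 3.18 mg

hydrochloric acid 4.47 mL; boric acid 3.59 mg; dipotassium phosphate 774.00 mg; copper sulfate pentahydrate 3.18 mg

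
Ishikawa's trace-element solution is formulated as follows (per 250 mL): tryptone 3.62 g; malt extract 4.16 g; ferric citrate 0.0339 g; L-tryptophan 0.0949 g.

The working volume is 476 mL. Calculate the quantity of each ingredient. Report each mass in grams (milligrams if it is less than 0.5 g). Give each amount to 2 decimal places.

Scale factor = 476 mL / 250 mL = 1.904.
tryptone: 3.62 g × (476 mL / 250 mL) = 6.89 g
malt extract: 4.16 g × (476 mL / 250 mL) = 7.92 g
ferric citrate: 0.0339 g × (476 mL / 250 mL) = 0.0645456 g = 64.55 mg
L-tryptophan: 0.0949 g × (476 mL / 250 mL) = 0.18069 g = 180.69 mg

tryptone 6.89 g; malt extract 7.92 g; ferric citrate 64.55 mg; L-tryptophan 180.69 mg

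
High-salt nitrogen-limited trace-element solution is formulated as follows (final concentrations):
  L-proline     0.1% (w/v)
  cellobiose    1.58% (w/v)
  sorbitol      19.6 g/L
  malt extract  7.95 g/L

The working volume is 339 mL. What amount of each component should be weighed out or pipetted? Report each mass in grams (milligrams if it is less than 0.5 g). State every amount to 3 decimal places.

Target volume = 339 mL = 0.339 L.
L-proline: 0.1 g per 100 mL × 339 mL ÷ 100 = 0.339 g = 339.000 mg
cellobiose: 1.58% w/v = 15.8 g/L → 15.8 × 0.339 L = 5.356 g
sorbitol: 19.6 g/L × 0.339 L = 6.644 g
malt extract: 7.95 g/L × 0.339 L = 2.695 g

L-proline 339.000 mg; cellobiose 5.356 g; sorbitol 6.644 g; malt extract 2.695 g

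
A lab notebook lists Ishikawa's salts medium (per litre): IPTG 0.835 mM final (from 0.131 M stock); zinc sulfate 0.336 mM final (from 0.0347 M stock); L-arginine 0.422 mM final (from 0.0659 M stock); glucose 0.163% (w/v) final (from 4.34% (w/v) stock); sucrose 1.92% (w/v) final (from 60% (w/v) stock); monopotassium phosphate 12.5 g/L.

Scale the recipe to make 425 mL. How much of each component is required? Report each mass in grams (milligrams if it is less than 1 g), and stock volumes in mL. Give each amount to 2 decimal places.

IPTG 2.71 mL; zinc sulfate 4.12 mL; L-arginine 2.72 mL; glucose 15.96 mL; sucrose 13.60 mL; monopotassium phosphate 5.31 g

Target volume = 425 mL = 0.425 L.
IPTG: C1V1 = C2V2 → 0.835 mM × 425 mL ÷ 131 mM = 2.71 mL
zinc sulfate: V = C2·V2/C1 = 0.336 mM × 425 mL ÷ 34.7 mM = 4.12 mL
L-arginine: C1V1 = C2V2 → 0.422 mM × 425 mL ÷ 65.9 mM = 2.72 mL
glucose: dilute stock: 0.163% ÷ 4.34% × 425 mL = 15.96 mL
sucrose: C1V1 = C2V2 → 1.92% ÷ 60% × 425 mL = 13.60 mL
monopotassium phosphate: 12.5 g/L × 0.425 L = 5.31 g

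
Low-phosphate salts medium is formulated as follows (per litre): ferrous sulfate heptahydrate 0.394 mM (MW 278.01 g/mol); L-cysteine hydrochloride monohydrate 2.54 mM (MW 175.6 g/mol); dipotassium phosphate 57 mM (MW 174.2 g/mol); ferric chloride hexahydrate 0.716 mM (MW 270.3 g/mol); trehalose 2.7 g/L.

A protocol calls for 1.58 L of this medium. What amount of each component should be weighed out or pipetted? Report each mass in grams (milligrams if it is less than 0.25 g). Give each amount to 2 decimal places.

ferrous sulfate heptahydrate 173.07 mg; L-cysteine hydrochloride monohydrate 0.70 g; dipotassium phosphate 15.69 g; ferric chloride hexahydrate 0.31 g; trehalose 4.27 g

Scale factor relative to 1 L: 1.58.
ferrous sulfate heptahydrate: 0.394 mmol/L × 278.01 mg/mmol × 1.58 L = 173.07 mg
L-cysteine hydrochloride monohydrate: 2.54 mmol/L × 175.6 g/mol × 1.58 L ÷ 1000 = 0.70 g
dipotassium phosphate: 57 mmol/L × 174.2 g/mol × 1.58 L ÷ 1000 = 15.69 g
ferric chloride hexahydrate: 0.716 mmol/L × 270.3 g/mol × 1.58 L ÷ 1000 = 0.31 g
trehalose: 2.7 g/L × 1.58 L = 4.27 g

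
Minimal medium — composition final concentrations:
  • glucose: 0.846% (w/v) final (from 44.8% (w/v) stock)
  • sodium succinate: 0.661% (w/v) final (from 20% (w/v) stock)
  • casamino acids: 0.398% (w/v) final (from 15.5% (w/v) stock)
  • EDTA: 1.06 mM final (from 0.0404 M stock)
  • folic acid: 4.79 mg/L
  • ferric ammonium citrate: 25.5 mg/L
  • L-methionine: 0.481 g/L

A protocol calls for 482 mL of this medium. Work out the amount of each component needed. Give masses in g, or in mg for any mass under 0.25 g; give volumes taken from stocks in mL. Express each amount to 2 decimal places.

Working volume: 482 mL = 0.482 L.
glucose: dilute stock: 0.846% ÷ 44.8% × 482 mL = 9.10 mL
sodium succinate: V = C2·V2/C1 = 0.661% ÷ 20% × 482 mL = 15.93 mL
casamino acids: C1V1 = C2V2 → 0.398% ÷ 15.5% × 482 mL = 12.38 mL
EDTA: dilute stock: 1.06 mM × 482 mL ÷ 40.4 mM = 12.65 mL
folic acid: 4.79 mg/L × 0.482 L = 2.31 mg
ferric ammonium citrate: 25.5 mg/L × 0.482 L = 12.29 mg
L-methionine: 0.481 g/L × 0.482 L = 0.231842 g = 231.84 mg

glucose 9.10 mL; sodium succinate 15.93 mL; casamino acids 12.38 mL; EDTA 12.65 mL; folic acid 2.31 mg; ferric ammonium citrate 12.29 mg; L-methionine 231.84 mg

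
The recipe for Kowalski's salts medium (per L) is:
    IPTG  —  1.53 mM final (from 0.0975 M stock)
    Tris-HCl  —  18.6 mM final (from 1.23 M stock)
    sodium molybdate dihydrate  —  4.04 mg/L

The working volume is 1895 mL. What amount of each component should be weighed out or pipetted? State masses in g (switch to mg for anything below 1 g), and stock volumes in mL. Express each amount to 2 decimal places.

Scale factor relative to 1 L: 1.895.
IPTG: dilute stock: 1.53 mM × 1895 mL ÷ 97.5 mM = 29.74 mL
Tris-HCl: C1V1 = C2V2 → 18.6 mM × 1895 mL ÷ 1230 mM = 28.66 mL
sodium molybdate dihydrate: 4.04 mg/L × 1.895 L = 7.66 mg

IPTG 29.74 mL; Tris-HCl 28.66 mL; sodium molybdate dihydrate 7.66 mg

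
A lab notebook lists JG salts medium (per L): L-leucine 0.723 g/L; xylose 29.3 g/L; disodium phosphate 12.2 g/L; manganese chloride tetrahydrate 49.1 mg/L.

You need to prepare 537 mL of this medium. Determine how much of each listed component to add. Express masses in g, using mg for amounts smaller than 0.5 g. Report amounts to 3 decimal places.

L-leucine 388.251 mg; xylose 15.734 g; disodium phosphate 6.551 g; manganese chloride tetrahydrate 26.367 mg

Working volume: 537 mL = 0.537 L.
L-leucine: 0.723 g/L × 0.537 L = 0.388251 g = 388.251 mg
xylose: 29.3 g/L × 0.537 L = 15.734 g
disodium phosphate: 12.2 g/L × 0.537 L = 6.551 g
manganese chloride tetrahydrate: 49.1 mg/L × 0.537 L = 26.367 mg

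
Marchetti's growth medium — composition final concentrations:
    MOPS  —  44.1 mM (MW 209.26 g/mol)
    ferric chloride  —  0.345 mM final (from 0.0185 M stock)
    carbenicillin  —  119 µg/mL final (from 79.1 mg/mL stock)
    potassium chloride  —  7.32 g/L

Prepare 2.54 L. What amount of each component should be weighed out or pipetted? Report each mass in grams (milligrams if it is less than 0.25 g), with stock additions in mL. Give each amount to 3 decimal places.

Working volume: 2.54 L.
MOPS: 44.1 mmol/L × 209.26 g/mol × 2.54 L ÷ 1000 = 23.440 g
ferric chloride: C1V1 = C2V2 → 0.345 mM × 2540 mL ÷ 18.5 mM = 47.368 mL
carbenicillin: C1V1 = C2V2 → 119 µg/mL × 2540 mL ÷ 79100 µg/mL = 3.821 mL
potassium chloride: 7.32 g/L × 2.54 L = 18.593 g

MOPS 23.440 g; ferric chloride 47.368 mL; carbenicillin 3.821 mL; potassium chloride 18.593 g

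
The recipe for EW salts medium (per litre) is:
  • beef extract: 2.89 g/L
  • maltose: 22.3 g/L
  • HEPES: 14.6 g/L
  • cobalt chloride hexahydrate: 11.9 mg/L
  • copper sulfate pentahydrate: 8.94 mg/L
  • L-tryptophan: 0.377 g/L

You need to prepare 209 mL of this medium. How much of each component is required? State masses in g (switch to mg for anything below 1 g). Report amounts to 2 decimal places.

beef extract 604.01 mg; maltose 4.66 g; HEPES 3.05 g; cobalt chloride hexahydrate 2.49 mg; copper sulfate pentahydrate 1.87 mg; L-tryptophan 78.79 mg

Scale factor relative to 1 L: 0.209.
beef extract: 2.89 g/L × 0.209 L = 0.60401 g = 604.01 mg
maltose: 22.3 g/L × 0.209 L = 4.66 g
HEPES: 14.6 g/L × 0.209 L = 3.05 g
cobalt chloride hexahydrate: 11.9 mg/L × 0.209 L = 2.49 mg
copper sulfate pentahydrate: 8.94 mg/L × 0.209 L = 1.87 mg
L-tryptophan: 0.377 g/L × 0.209 L = 0.078793 g = 78.79 mg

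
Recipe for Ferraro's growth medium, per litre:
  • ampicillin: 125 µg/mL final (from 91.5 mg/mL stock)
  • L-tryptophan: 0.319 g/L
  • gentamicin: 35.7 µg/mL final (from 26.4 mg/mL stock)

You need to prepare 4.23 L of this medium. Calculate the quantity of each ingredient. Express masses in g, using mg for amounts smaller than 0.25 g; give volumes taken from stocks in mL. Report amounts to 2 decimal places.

Working volume: 4.23 L.
ampicillin: dilute stock: 125 µg/mL × 4230 mL ÷ 91500 µg/mL = 5.78 mL
L-tryptophan: 0.319 g/L × 4.23 L = 1.35 g
gentamicin: dilute stock: 35.7 µg/mL × 4230 mL ÷ 26400 µg/mL = 5.72 mL

ampicillin 5.78 mL; L-tryptophan 1.35 g; gentamicin 5.72 mL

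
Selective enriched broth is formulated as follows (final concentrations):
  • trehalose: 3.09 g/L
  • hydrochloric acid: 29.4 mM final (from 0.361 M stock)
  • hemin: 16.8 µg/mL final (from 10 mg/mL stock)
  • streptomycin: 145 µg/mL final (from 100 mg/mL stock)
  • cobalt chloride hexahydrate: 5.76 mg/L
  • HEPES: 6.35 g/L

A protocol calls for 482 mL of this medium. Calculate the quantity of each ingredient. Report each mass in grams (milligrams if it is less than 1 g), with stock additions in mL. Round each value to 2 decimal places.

Target volume = 482 mL = 0.482 L.
trehalose: 3.09 g/L × 0.482 L = 1.49 g
hydrochloric acid: V = C2·V2/C1 = 29.4 mM × 482 mL ÷ 361 mM = 39.25 mL
hemin: V = C2·V2/C1 = 16.8 µg/mL × 482 mL ÷ 10000 µg/mL = 0.81 mL
streptomycin: C1V1 = C2V2 → 145 µg/mL × 482 mL ÷ 100000 µg/mL = 0.70 mL
cobalt chloride hexahydrate: 5.76 mg/L × 0.482 L = 2.78 mg
HEPES: 6.35 g/L × 0.482 L = 3.06 g

trehalose 1.49 g; hydrochloric acid 39.25 mL; hemin 0.81 mL; streptomycin 0.70 mL; cobalt chloride hexahydrate 2.78 mg; HEPES 3.06 g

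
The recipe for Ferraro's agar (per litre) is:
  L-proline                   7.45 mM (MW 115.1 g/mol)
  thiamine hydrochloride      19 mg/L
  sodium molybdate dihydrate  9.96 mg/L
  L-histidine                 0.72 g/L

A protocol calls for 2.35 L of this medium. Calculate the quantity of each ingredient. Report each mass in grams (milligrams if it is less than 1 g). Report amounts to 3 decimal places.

Scale factor relative to 1 L: 2.35.
L-proline: 7.45 mmol/L × 115.1 g/mol × 2.35 L ÷ 1000 = 2.015 g
thiamine hydrochloride: 19 mg/L × 2.35 L = 44.650 mg
sodium molybdate dihydrate: 9.96 mg/L × 2.35 L = 23.406 mg
L-histidine: 0.72 g/L × 2.35 L = 1.692 g

L-proline 2.015 g; thiamine hydrochloride 44.650 mg; sodium molybdate dihydrate 23.406 mg; L-histidine 1.692 g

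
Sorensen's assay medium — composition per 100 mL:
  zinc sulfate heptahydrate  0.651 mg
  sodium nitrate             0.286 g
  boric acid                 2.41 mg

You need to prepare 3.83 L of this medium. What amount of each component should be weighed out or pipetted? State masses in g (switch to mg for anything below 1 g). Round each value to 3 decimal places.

zinc sulfate heptahydrate 24.933 mg; sodium nitrate 10.954 g; boric acid 92.303 mg

Ratio of target to recipe volume: 3830 / 100 = 38.3.
zinc sulfate heptahydrate: 0.651 mg × (3830 mL / 100 mL) = 24.933 mg
sodium nitrate: 0.286 g × (3830 mL / 100 mL) = 10.954 g
boric acid: 2.41 mg × (3830 mL / 100 mL) = 92.303 mg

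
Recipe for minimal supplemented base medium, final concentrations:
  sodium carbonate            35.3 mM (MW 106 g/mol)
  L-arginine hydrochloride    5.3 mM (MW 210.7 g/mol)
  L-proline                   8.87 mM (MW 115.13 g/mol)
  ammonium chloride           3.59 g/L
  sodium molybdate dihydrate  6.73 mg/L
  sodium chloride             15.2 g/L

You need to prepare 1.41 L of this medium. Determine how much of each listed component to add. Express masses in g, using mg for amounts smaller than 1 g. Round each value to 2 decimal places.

Working volume: 1.41 L.
sodium carbonate: 35.3 mmol/L × 106 g/mol × 1.41 L ÷ 1000 = 5.28 g
L-arginine hydrochloride: 5.3 mmol/L × 210.7 g/mol × 1.41 L ÷ 1000 = 1.57 g
L-proline: 8.87 mmol/L × 115.13 g/mol × 1.41 L ÷ 1000 = 1.44 g
ammonium chloride: 3.59 g/L × 1.41 L = 5.06 g
sodium molybdate dihydrate: 6.73 mg/L × 1.41 L = 9.49 mg
sodium chloride: 15.2 g/L × 1.41 L = 21.43 g

sodium carbonate 5.28 g; L-arginine hydrochloride 1.57 g; L-proline 1.44 g; ammonium chloride 5.06 g; sodium molybdate dihydrate 9.49 mg; sodium chloride 21.43 g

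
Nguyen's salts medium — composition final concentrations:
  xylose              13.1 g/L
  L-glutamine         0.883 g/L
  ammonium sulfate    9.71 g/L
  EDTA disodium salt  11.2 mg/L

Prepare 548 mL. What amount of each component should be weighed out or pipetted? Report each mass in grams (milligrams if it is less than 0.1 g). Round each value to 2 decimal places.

Target volume = 548 mL = 0.548 L.
xylose: 13.1 g/L × 0.548 L = 7.18 g
L-glutamine: 0.883 g/L × 0.548 L = 0.48 g
ammonium sulfate: 9.71 g/L × 0.548 L = 5.32 g
EDTA disodium salt: 11.2 mg/L × 0.548 L = 6.14 mg

xylose 7.18 g; L-glutamine 0.48 g; ammonium sulfate 5.32 g; EDTA disodium salt 6.14 mg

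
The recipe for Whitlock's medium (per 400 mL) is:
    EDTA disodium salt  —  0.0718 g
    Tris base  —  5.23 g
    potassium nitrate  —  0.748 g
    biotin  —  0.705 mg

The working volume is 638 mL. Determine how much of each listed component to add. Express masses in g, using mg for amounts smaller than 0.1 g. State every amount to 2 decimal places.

Ratio of target to recipe volume: 638 / 400 = 1.595.
EDTA disodium salt: 0.0718 g × (638 mL / 400 mL) = 0.11 g
Tris base: 5.23 g × (638 mL / 400 mL) = 8.34 g
potassium nitrate: 0.748 g × (638 mL / 400 mL) = 1.19 g
biotin: 0.705 mg × (638 mL / 400 mL) = 1.12 mg

EDTA disodium salt 0.11 g; Tris base 8.34 g; potassium nitrate 1.19 g; biotin 1.12 mg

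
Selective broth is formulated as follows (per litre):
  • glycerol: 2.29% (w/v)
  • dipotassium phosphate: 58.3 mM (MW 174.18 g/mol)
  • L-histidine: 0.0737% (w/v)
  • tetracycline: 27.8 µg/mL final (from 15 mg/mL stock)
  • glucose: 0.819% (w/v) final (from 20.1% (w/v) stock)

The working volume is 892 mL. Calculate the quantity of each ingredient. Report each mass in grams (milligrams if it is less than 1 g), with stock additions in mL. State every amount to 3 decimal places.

glycerol 20.427 g; dipotassium phosphate 9.058 g; L-histidine 657.404 mg; tetracycline 1.653 mL; glucose 36.346 mL

Target volume = 892 mL = 0.892 L.
glycerol: 2.29 g per 100 mL × 892 mL ÷ 100 = 20.427 g
dipotassium phosphate: 58.3 mmol/L × 174.18 g/mol × 0.892 L ÷ 1000 = 9.058 g
L-histidine: 0.0737 g per 100 mL × 892 mL ÷ 100 = 0.657404 g = 657.404 mg
tetracycline: V = C2·V2/C1 = 27.8 µg/mL × 892 mL ÷ 15000 µg/mL = 1.653 mL
glucose: dilute stock: 0.819% ÷ 20.1% × 892 mL = 36.346 mL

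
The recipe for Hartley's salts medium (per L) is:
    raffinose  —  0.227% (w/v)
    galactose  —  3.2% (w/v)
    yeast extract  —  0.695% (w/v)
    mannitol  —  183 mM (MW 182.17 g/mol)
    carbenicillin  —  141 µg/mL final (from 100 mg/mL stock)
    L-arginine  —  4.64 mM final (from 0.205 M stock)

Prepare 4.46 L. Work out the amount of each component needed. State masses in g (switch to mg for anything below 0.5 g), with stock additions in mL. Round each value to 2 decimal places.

Working volume: 4.46 L.
raffinose: 0.227% w/v = 2.27 g/L → 2.27 × 4.46 L = 10.12 g
galactose: 3.2% w/v = 32 g/L → 32 × 4.46 L = 142.72 g
yeast extract: 0.695% w/v = 6.95 g/L → 6.95 × 4.46 L = 31.00 g
mannitol: 183 mmol/L × 182.17 g/mol × 4.46 L ÷ 1000 = 148.68 g
carbenicillin: dilute stock: 141 µg/mL × 4460 mL ÷ 100000 µg/mL = 6.29 mL
L-arginine: V = C2·V2/C1 = 4.64 mM × 4460 mL ÷ 205 mM = 100.95 mL

raffinose 10.12 g; galactose 142.72 g; yeast extract 31.00 g; mannitol 148.68 g; carbenicillin 6.29 mL; L-arginine 100.95 mL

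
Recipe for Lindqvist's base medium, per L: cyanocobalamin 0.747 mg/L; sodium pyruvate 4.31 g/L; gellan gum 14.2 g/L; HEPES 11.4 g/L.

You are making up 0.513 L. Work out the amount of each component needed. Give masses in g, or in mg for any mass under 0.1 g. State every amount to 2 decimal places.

cyanocobalamin 0.38 mg; sodium pyruvate 2.21 g; gellan gum 7.28 g; HEPES 5.85 g

Working volume: 0.513 L.
cyanocobalamin: 0.747 mg/L × 0.513 L = 0.38 mg
sodium pyruvate: 4.31 g/L × 0.513 L = 2.21 g
gellan gum: 14.2 g/L × 0.513 L = 7.28 g
HEPES: 11.4 g/L × 0.513 L = 5.85 g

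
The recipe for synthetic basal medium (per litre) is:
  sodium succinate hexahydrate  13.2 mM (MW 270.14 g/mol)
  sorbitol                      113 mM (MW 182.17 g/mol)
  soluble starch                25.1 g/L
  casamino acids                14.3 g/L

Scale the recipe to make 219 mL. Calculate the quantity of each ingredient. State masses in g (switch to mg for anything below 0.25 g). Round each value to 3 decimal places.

sodium succinate hexahydrate 0.781 g; sorbitol 4.508 g; soluble starch 5.497 g; casamino acids 3.132 g

Working volume: 219 mL = 0.219 L.
sodium succinate hexahydrate: 13.2 mmol/L × 270.14 g/mol × 0.219 L ÷ 1000 = 0.781 g
sorbitol: 113 mmol/L × 182.17 g/mol × 0.219 L ÷ 1000 = 4.508 g
soluble starch: 25.1 g/L × 0.219 L = 5.497 g
casamino acids: 14.3 g/L × 0.219 L = 3.132 g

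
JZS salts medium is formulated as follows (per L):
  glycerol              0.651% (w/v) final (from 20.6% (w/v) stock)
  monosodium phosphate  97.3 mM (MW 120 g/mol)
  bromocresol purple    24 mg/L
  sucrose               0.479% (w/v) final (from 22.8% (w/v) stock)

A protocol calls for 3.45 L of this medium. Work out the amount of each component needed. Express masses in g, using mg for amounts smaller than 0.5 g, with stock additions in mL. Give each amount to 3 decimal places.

Working volume: 3.45 L.
glycerol: dilute stock: 0.651% ÷ 20.6% × 3450 mL = 109.027 mL
monosodium phosphate: 97.3 mmol/L × 120 g/mol × 3.45 L ÷ 1000 = 40.282 g
bromocresol purple: 24 mg/L × 3.45 L = 82.800 mg
sucrose: dilute stock: 0.479% ÷ 22.8% × 3450 mL = 72.480 mL

glycerol 109.027 mL; monosodium phosphate 40.282 g; bromocresol purple 82.800 mg; sucrose 72.480 mL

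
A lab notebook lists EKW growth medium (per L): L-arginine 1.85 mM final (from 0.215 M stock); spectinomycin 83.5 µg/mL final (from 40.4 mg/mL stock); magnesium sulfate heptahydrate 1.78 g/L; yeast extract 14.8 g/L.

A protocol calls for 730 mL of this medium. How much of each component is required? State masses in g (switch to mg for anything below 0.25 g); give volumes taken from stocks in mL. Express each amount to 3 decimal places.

Target volume = 730 mL = 0.73 L.
L-arginine: V = C2·V2/C1 = 1.85 mM × 730 mL ÷ 215 mM = 6.281 mL
spectinomycin: V = C2·V2/C1 = 83.5 µg/mL × 730 mL ÷ 40400 µg/mL = 1.509 mL
magnesium sulfate heptahydrate: 1.78 g/L × 0.73 L = 1.299 g
yeast extract: 14.8 g/L × 0.73 L = 10.804 g

L-arginine 6.281 mL; spectinomycin 1.509 mL; magnesium sulfate heptahydrate 1.299 g; yeast extract 10.804 g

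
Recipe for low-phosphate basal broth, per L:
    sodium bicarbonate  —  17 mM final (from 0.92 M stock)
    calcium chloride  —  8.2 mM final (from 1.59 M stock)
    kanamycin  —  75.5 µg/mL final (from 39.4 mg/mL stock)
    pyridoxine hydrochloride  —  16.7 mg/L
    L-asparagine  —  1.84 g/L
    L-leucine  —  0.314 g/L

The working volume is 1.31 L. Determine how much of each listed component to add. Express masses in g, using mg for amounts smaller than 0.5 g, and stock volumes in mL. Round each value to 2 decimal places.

sodium bicarbonate 24.21 mL; calcium chloride 6.76 mL; kanamycin 2.51 mL; pyridoxine hydrochloride 21.88 mg; L-asparagine 2.41 g; L-leucine 411.34 mg

Scale factor relative to 1 L: 1.31.
sodium bicarbonate: V = C2·V2/C1 = 17 mM × 1310 mL ÷ 920 mM = 24.21 mL
calcium chloride: C1V1 = C2V2 → 8.2 mM × 1310 mL ÷ 1590 mM = 6.76 mL
kanamycin: dilute stock: 75.5 µg/mL × 1310 mL ÷ 39400 µg/mL = 2.51 mL
pyridoxine hydrochloride: 16.7 mg/L × 1.31 L = 21.88 mg
L-asparagine: 1.84 g/L × 1.31 L = 2.41 g
L-leucine: 0.314 g/L × 1.31 L = 0.41134 g = 411.34 mg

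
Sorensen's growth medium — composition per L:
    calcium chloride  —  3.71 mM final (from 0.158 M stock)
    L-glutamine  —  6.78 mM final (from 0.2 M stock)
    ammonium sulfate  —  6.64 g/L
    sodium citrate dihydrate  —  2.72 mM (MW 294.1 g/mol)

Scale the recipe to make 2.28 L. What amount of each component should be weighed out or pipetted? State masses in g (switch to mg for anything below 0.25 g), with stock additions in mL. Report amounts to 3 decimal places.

Scale factor relative to 1 L: 2.28.
calcium chloride: dilute stock: 3.71 mM × 2280 mL ÷ 158 mM = 53.537 mL
L-glutamine: C1V1 = C2V2 → 6.78 mM × 2280 mL ÷ 200 mM = 77.292 mL
ammonium sulfate: 6.64 g/L × 2.28 L = 15.139 g
sodium citrate dihydrate: 2.72 mmol/L × 294.1 g/mol × 2.28 L ÷ 1000 = 1.824 g

calcium chloride 53.537 mL; L-glutamine 77.292 mL; ammonium sulfate 15.139 g; sodium citrate dihydrate 1.824 g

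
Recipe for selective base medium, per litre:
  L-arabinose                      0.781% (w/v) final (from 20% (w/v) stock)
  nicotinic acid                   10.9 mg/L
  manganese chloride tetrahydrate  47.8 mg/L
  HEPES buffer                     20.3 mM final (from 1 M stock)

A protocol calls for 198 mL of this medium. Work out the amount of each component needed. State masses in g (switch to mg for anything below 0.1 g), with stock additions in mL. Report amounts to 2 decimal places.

Working volume: 198 mL = 0.198 L.
L-arabinose: V = C2·V2/C1 = 0.781% ÷ 20% × 198 mL = 7.73 mL
nicotinic acid: 10.9 mg/L × 0.198 L = 2.16 mg
manganese chloride tetrahydrate: 47.8 mg/L × 0.198 L = 9.46 mg
HEPES buffer: dilute stock: 20.3 mM × 198 mL ÷ 1000 mM = 4.02 mL

L-arabinose 7.73 mL; nicotinic acid 2.16 mg; manganese chloride tetrahydrate 9.46 mg; HEPES buffer 4.02 mL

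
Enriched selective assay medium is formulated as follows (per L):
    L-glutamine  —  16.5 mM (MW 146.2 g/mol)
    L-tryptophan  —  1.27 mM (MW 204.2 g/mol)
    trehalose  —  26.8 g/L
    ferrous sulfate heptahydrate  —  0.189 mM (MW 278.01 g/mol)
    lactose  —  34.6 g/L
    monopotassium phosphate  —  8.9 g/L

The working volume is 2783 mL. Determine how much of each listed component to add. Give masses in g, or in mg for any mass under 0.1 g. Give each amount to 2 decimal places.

L-glutamine 6.71 g; L-tryptophan 0.72 g; trehalose 74.58 g; ferrous sulfate heptahydrate 0.15 g; lactose 96.29 g; monopotassium phosphate 24.77 g

Target volume = 2783 mL = 2.783 L.
L-glutamine: 16.5 mmol/L × 146.2 g/mol × 2.783 L ÷ 1000 = 6.71 g
L-tryptophan: 1.27 mmol/L × 204.2 g/mol × 2.783 L ÷ 1000 = 0.72 g
trehalose: 26.8 g/L × 2.783 L = 74.58 g
ferrous sulfate heptahydrate: 0.189 mmol/L × 278.01 g/mol × 2.783 L ÷ 1000 = 0.15 g
lactose: 34.6 g/L × 2.783 L = 96.29 g
monopotassium phosphate: 8.9 g/L × 2.783 L = 24.77 g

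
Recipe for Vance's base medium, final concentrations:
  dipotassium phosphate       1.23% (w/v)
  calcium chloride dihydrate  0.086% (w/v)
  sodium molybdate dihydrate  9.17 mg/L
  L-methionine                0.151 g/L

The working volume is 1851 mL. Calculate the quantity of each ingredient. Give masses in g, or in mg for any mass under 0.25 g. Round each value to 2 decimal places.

Working volume: 1851 mL = 1.851 L.
dipotassium phosphate: 1.23 g per 100 mL × 1851 mL ÷ 100 = 22.77 g
calcium chloride dihydrate: 0.086 g per 100 mL × 1851 mL ÷ 100 = 1.59 g
sodium molybdate dihydrate: 9.17 mg/L × 1.851 L = 16.97 mg
L-methionine: 0.151 g/L × 1.851 L = 0.28 g

dipotassium phosphate 22.77 g; calcium chloride dihydrate 1.59 g; sodium molybdate dihydrate 16.97 mg; L-methionine 0.28 g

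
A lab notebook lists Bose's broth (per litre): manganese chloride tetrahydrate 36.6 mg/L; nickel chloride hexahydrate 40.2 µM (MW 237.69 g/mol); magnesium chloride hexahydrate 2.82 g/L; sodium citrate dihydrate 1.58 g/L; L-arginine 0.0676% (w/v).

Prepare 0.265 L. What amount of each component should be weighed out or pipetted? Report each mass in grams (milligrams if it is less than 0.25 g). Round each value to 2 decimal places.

manganese chloride tetrahydrate 9.70 mg; nickel chloride hexahydrate 2.53 mg; magnesium chloride hexahydrate 0.75 g; sodium citrate dihydrate 0.42 g; L-arginine 179.14 mg

Working volume: 0.265 L.
manganese chloride tetrahydrate: 36.6 mg/L × 0.265 L = 9.70 mg
nickel chloride hexahydrate: 40.2 µmol/L × 237.69 g/mol × 0.265 L ÷ 1000 = 2.53 mg
magnesium chloride hexahydrate: 2.82 g/L × 0.265 L = 0.75 g
sodium citrate dihydrate: 1.58 g/L × 0.265 L = 0.42 g
L-arginine: 0.0676% w/v = 0.676 g/L → 0.676 × 0.265 L = 0.17914 g = 179.14 mg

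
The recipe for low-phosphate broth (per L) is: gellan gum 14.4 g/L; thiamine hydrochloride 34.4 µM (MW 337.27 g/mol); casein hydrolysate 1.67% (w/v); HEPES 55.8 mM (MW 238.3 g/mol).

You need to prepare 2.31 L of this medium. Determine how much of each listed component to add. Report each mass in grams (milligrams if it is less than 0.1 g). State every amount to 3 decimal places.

gellan gum 33.264 g; thiamine hydrochloride 26.801 mg; casein hydrolysate 38.577 g; HEPES 30.716 g

Working volume: 2.31 L.
gellan gum: 14.4 g/L × 2.31 L = 33.264 g
thiamine hydrochloride: 34.4 µmol/L × 337.27 g/mol × 2.31 L ÷ 1000 = 26.801 mg
casein hydrolysate: 1.67 g per 100 mL × 2310 mL ÷ 100 = 38.577 g
HEPES: 55.8 mmol/L × 238.3 g/mol × 2.31 L ÷ 1000 = 30.716 g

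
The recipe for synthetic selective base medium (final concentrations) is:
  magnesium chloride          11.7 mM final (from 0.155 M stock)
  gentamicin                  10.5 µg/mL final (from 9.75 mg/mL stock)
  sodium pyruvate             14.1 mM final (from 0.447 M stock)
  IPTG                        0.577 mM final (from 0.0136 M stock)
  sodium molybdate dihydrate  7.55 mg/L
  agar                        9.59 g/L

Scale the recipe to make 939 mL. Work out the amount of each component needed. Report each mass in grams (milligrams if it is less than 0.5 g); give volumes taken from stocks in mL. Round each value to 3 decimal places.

magnesium chloride 70.879 mL; gentamicin 1.011 mL; sodium pyruvate 29.619 mL; IPTG 39.838 mL; sodium molybdate dihydrate 7.089 mg; agar 9.005 g

Working volume: 939 mL = 0.939 L.
magnesium chloride: C1V1 = C2V2 → 11.7 mM × 939 mL ÷ 155 mM = 70.879 mL
gentamicin: dilute stock: 10.5 µg/mL × 939 mL ÷ 9750 µg/mL = 1.011 mL
sodium pyruvate: C1V1 = C2V2 → 14.1 mM × 939 mL ÷ 447 mM = 29.619 mL
IPTG: dilute stock: 0.577 mM × 939 mL ÷ 13.6 mM = 39.838 mL
sodium molybdate dihydrate: 7.55 mg/L × 0.939 L = 7.089 mg
agar: 9.59 g/L × 0.939 L = 9.005 g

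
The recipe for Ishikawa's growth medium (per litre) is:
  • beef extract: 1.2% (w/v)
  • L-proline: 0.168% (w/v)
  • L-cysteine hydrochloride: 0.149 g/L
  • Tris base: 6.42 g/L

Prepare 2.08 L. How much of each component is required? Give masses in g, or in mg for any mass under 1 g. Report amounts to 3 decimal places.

Scale factor relative to 1 L: 2.08.
beef extract: 1.2% w/v = 12 g/L → 12 × 2.08 L = 24.960 g
L-proline: 0.168% w/v = 1.68 g/L → 1.68 × 2.08 L = 3.494 g
L-cysteine hydrochloride: 0.149 g/L × 2.08 L = 0.30992 g = 309.920 mg
Tris base: 6.42 g/L × 2.08 L = 13.354 g

beef extract 24.960 g; L-proline 3.494 g; L-cysteine hydrochloride 309.920 mg; Tris base 13.354 g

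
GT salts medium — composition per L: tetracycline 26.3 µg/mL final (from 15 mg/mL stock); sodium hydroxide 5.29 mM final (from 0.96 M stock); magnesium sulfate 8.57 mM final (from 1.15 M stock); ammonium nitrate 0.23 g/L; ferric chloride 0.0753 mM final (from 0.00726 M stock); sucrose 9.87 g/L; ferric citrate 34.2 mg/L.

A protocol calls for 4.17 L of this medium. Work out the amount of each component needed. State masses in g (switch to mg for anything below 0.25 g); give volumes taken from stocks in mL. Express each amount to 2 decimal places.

Scale factor relative to 1 L: 4.17.
tetracycline: V = C2·V2/C1 = 26.3 µg/mL × 4170 mL ÷ 15000 µg/mL = 7.31 mL
sodium hydroxide: V = C2·V2/C1 = 5.29 mM × 4170 mL ÷ 960 mM = 22.98 mL
magnesium sulfate: V = C2·V2/C1 = 8.57 mM × 4170 mL ÷ 1150 mM = 31.08 mL
ammonium nitrate: 0.23 g/L × 4.17 L = 0.96 g
ferric chloride: dilute stock: 0.0753 mM × 4170 mL ÷ 7.26 mM = 43.25 mL
sucrose: 9.87 g/L × 4.17 L = 41.16 g
ferric citrate: 34.2 mg/L × 4.17 L = 142.61 mg

tetracycline 7.31 mL; sodium hydroxide 22.98 mL; magnesium sulfate 31.08 mL; ammonium nitrate 0.96 g; ferric chloride 43.25 mL; sucrose 41.16 g; ferric citrate 142.61 mg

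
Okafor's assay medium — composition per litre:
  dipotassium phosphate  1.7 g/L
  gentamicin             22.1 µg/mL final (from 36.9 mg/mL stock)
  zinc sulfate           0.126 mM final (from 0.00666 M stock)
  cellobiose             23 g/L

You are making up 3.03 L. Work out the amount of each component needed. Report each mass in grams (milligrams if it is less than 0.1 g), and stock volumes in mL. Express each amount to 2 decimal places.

dipotassium phosphate 5.15 g; gentamicin 1.81 mL; zinc sulfate 57.32 mL; cellobiose 69.69 g

Working volume: 3.03 L.
dipotassium phosphate: 1.7 g/L × 3.03 L = 5.15 g
gentamicin: V = C2·V2/C1 = 22.1 µg/mL × 3030 mL ÷ 36900 µg/mL = 1.81 mL
zinc sulfate: C1V1 = C2V2 → 0.126 mM × 3030 mL ÷ 6.66 mM = 57.32 mL
cellobiose: 23 g/L × 3.03 L = 69.69 g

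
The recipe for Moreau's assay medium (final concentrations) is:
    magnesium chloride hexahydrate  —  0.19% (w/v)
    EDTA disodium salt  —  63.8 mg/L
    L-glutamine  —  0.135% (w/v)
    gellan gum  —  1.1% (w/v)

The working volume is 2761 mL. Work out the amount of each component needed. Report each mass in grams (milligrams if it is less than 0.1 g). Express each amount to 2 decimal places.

magnesium chloride hexahydrate 5.25 g; EDTA disodium salt 0.18 g; L-glutamine 3.73 g; gellan gum 30.37 g

Scale factor relative to 1 L: 2.761.
magnesium chloride hexahydrate: 0.19 g per 100 mL × 2761 mL ÷ 100 = 5.25 g
EDTA disodium salt: 63.8 mg/L × 2.761 L = 176.152 mg = 0.18 g
L-glutamine: 0.135% w/v = 1.35 g/L → 1.35 × 2.761 L = 3.73 g
gellan gum: 1.1% w/v = 11 g/L → 11 × 2.761 L = 30.37 g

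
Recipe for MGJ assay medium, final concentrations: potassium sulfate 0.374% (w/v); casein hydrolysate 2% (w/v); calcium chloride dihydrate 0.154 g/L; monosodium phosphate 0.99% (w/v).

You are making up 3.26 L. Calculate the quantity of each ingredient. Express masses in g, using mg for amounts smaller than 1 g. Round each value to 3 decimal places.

Working volume: 3.26 L.
potassium sulfate: 0.374 g per 100 mL × 3260 mL ÷ 100 = 12.192 g
casein hydrolysate: 2% w/v = 20 g/L → 20 × 3.26 L = 65.200 g
calcium chloride dihydrate: 0.154 g/L × 3.26 L = 0.50204 g = 502.040 mg
monosodium phosphate: 0.99% w/v = 9.9 g/L → 9.9 × 3.26 L = 32.274 g

potassium sulfate 12.192 g; casein hydrolysate 65.200 g; calcium chloride dihydrate 502.040 mg; monosodium phosphate 32.274 g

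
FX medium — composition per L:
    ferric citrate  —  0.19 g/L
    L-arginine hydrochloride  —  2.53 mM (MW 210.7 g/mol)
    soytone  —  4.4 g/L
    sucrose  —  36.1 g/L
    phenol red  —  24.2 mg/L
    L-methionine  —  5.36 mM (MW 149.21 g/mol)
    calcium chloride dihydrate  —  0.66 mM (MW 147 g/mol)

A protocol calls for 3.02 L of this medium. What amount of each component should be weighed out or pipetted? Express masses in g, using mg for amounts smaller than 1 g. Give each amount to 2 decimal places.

Scale factor relative to 1 L: 3.02.
ferric citrate: 0.19 g/L × 3.02 L = 0.5738 g = 573.80 mg
L-arginine hydrochloride: 2.53 mmol/L × 210.7 g/mol × 3.02 L ÷ 1000 = 1.61 g
soytone: 4.4 g/L × 3.02 L = 13.29 g
sucrose: 36.1 g/L × 3.02 L = 109.02 g
phenol red: 24.2 mg/L × 3.02 L = 73.08 mg
L-methionine: 5.36 mmol/L × 149.21 g/mol × 3.02 L ÷ 1000 = 2.42 g
calcium chloride dihydrate: 0.66 mmol/L × 147 mg/mmol × 3.02 L = 293.00 mg

ferric citrate 573.80 mg; L-arginine hydrochloride 1.61 g; soytone 13.29 g; sucrose 109.02 g; phenol red 73.08 mg; L-methionine 2.42 g; calcium chloride dihydrate 293.00 mg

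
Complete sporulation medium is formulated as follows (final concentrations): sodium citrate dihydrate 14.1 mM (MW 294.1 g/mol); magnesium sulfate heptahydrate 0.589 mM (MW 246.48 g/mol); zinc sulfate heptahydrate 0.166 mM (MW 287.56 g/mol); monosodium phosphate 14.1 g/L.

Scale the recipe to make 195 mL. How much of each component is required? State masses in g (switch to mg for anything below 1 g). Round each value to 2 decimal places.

sodium citrate dihydrate 808.63 mg; magnesium sulfate heptahydrate 28.31 mg; zinc sulfate heptahydrate 9.31 mg; monosodium phosphate 2.75 g

Target volume = 195 mL = 0.195 L.
sodium citrate dihydrate: 14.1 mmol/L × 294.1 mg/mmol × 0.195 L = 808.63 mg
magnesium sulfate heptahydrate: 0.589 mmol/L × 246.48 mg/mmol × 0.195 L = 28.31 mg
zinc sulfate heptahydrate: 0.166 mmol/L × 287.56 mg/mmol × 0.195 L = 9.31 mg
monosodium phosphate: 14.1 g/L × 0.195 L = 2.75 g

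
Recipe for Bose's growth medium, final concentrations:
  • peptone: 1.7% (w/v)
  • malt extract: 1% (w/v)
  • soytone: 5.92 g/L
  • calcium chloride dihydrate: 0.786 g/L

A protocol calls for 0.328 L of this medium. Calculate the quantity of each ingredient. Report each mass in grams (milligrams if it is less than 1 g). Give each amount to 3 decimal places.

peptone 5.576 g; malt extract 3.280 g; soytone 1.942 g; calcium chloride dihydrate 257.808 mg

Scale factor relative to 1 L: 0.328.
peptone: 1.7 g per 100 mL × 328 mL ÷ 100 = 5.576 g
malt extract: 1% w/v = 10 g/L → 10 × 0.328 L = 3.280 g
soytone: 5.92 g/L × 0.328 L = 1.942 g
calcium chloride dihydrate: 0.786 g/L × 0.328 L = 0.257808 g = 257.808 mg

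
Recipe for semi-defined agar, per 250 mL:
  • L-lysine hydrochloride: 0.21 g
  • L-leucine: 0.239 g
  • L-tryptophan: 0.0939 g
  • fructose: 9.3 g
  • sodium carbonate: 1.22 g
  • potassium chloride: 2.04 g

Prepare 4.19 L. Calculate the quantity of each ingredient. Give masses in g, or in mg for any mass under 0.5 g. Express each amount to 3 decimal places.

Ratio of target to recipe volume: 4190 / 250 = 16.76.
L-lysine hydrochloride: 0.21 g × (4190 mL / 250 mL) = 3.520 g
L-leucine: 0.239 g × (4190 mL / 250 mL) = 4.006 g
L-tryptophan: 0.0939 g × (4190 mL / 250 mL) = 1.574 g
fructose: 9.3 g × (4190 mL / 250 mL) = 155.868 g
sodium carbonate: 1.22 g × (4190 mL / 250 mL) = 20.447 g
potassium chloride: 2.04 g × (4190 mL / 250 mL) = 34.190 g

L-lysine hydrochloride 3.520 g; L-leucine 4.006 g; L-tryptophan 1.574 g; fructose 155.868 g; sodium carbonate 20.447 g; potassium chloride 34.190 g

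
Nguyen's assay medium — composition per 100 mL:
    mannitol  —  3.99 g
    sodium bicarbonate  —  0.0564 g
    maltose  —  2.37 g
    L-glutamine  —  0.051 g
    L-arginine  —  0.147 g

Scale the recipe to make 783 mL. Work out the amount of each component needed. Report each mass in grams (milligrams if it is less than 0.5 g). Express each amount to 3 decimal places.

Scale factor = 783 mL / 100 mL = 7.83.
mannitol: 3.99 g × (783 mL / 100 mL) = 31.242 g
sodium bicarbonate: 0.0564 g × (783 mL / 100 mL) = 0.441612 g = 441.612 mg
maltose: 2.37 g × (783 mL / 100 mL) = 18.557 g
L-glutamine: 0.051 g × (783 mL / 100 mL) = 0.39933 g = 399.330 mg
L-arginine: 0.147 g × (783 mL / 100 mL) = 1.151 g

mannitol 31.242 g; sodium bicarbonate 441.612 mg; maltose 18.557 g; L-glutamine 399.330 mg; L-arginine 1.151 g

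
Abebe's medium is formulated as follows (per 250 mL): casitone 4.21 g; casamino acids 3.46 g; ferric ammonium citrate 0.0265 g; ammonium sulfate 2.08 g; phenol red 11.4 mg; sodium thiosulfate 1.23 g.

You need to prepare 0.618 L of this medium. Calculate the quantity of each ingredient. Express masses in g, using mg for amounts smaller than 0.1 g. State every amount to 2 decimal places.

casitone 10.41 g; casamino acids 8.55 g; ferric ammonium citrate 65.51 mg; ammonium sulfate 5.14 g; phenol red 28.18 mg; sodium thiosulfate 3.04 g

Scale factor = 618 mL / 250 mL = 2.472.
casitone: 4.21 g × (618 mL / 250 mL) = 10.41 g
casamino acids: 3.46 g × (618 mL / 250 mL) = 8.55 g
ferric ammonium citrate: 0.0265 g × (618 mL / 250 mL) = 0.065508 g = 65.51 mg
ammonium sulfate: 2.08 g × (618 mL / 250 mL) = 5.14 g
phenol red: 11.4 mg × (618 mL / 250 mL) = 28.18 mg
sodium thiosulfate: 1.23 g × (618 mL / 250 mL) = 3.04 g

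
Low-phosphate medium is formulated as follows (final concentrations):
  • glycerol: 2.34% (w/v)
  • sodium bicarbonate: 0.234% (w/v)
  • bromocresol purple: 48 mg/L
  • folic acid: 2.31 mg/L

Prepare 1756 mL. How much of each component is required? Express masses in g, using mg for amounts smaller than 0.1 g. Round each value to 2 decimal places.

Target volume = 1756 mL = 1.756 L.
glycerol: 2.34 g per 100 mL × 1756 mL ÷ 100 = 41.09 g
sodium bicarbonate: 0.234 g per 100 mL × 1756 mL ÷ 100 = 4.11 g
bromocresol purple: 48 mg/L × 1.756 L = 84.29 mg
folic acid: 2.31 mg/L × 1.756 L = 4.06 mg

glycerol 41.09 g; sodium bicarbonate 4.11 g; bromocresol purple 84.29 mg; folic acid 4.06 mg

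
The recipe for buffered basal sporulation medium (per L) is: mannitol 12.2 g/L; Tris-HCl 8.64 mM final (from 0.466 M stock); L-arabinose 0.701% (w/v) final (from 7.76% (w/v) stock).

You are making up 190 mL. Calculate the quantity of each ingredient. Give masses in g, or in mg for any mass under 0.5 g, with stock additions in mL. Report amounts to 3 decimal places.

mannitol 2.318 g; Tris-HCl 3.523 mL; L-arabinose 17.164 mL

Target volume = 190 mL = 0.19 L.
mannitol: 12.2 g/L × 0.19 L = 2.318 g
Tris-HCl: V = C2·V2/C1 = 8.64 mM × 190 mL ÷ 466 mM = 3.523 mL
L-arabinose: C1V1 = C2V2 → 0.701% ÷ 7.76% × 190 mL = 17.164 mL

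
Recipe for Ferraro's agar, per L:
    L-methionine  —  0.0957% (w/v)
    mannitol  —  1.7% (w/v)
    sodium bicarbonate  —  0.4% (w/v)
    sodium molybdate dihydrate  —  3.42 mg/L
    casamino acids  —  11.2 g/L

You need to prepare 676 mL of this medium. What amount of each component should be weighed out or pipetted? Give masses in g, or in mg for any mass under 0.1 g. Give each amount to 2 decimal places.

L-methionine 0.65 g; mannitol 11.49 g; sodium bicarbonate 2.70 g; sodium molybdate dihydrate 2.31 mg; casamino acids 7.57 g

Working volume: 676 mL = 0.676 L.
L-methionine: 0.0957 g per 100 mL × 676 mL ÷ 100 = 0.65 g
mannitol: 1.7 g per 100 mL × 676 mL ÷ 100 = 11.49 g
sodium bicarbonate: 0.4 g per 100 mL × 676 mL ÷ 100 = 2.70 g
sodium molybdate dihydrate: 3.42 mg/L × 0.676 L = 2.31 mg
casamino acids: 11.2 g/L × 0.676 L = 7.57 g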